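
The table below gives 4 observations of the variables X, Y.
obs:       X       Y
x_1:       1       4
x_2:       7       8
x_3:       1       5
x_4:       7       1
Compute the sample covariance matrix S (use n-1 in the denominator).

Step 1 — column means:
  mean(X) = (1 + 7 + 1 + 7) / 4 = 16/4 = 4
  mean(Y) = (4 + 8 + 5 + 1) / 4 = 18/4 = 4.5

Step 2 — sample covariance S[i,j] = (1/(n-1)) · Σ_k (x_{k,i} - mean_i) · (x_{k,j} - mean_j), with n-1 = 3.
  S[X,X] = ((-3)·(-3) + (3)·(3) + (-3)·(-3) + (3)·(3)) / 3 = 36/3 = 12
  S[X,Y] = ((-3)·(-0.5) + (3)·(3.5) + (-3)·(0.5) + (3)·(-3.5)) / 3 = 0/3 = 0
  S[Y,Y] = ((-0.5)·(-0.5) + (3.5)·(3.5) + (0.5)·(0.5) + (-3.5)·(-3.5)) / 3 = 25/3 = 8.3333

S is symmetric (S[j,i] = S[i,j]). Assembling:

S = [[12, 0],
 [0, 8.3333]]


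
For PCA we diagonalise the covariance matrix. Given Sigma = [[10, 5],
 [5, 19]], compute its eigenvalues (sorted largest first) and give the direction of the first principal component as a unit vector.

Step 1 — characteristic polynomial of 2×2 Sigma:
  det(Sigma - λI) = λ² - trace · λ + det = 0.
  trace = 10 + 19 = 29, det = 10·19 - (5)² = 165.
Step 2 — discriminant:
  Δ = trace² - 4·det = 841 - 660 = 181.
Step 3 — eigenvalues:
  λ = (trace ± √Δ)/2 = (29 ± 13.4536)/2,
  λ_1 = 21.2268,  λ_2 = 7.7732.

Step 4 — unit eigenvector for λ_1: solve (Sigma - λ_1 I)v = 0. First row:
  (10 - 21.2268)·v_x + (5)·v_y = 0, i.e. (-11.2268)·v_x + (5)·v_y = 0,
  so v ∝ (b, λ_1 - a) = (5, 11.2268) = u.
  ||u|| = √((5)² + (11.2268)²) = √(151.0413) ≈ 12.2899,
  v_1 = u/||u|| ≈ (0.4068, 0.9135) (||v_1|| = 1).

λ_1 = 21.2268,  λ_2 = 7.7732;  v_1 ≈ (0.4068, 0.9135)


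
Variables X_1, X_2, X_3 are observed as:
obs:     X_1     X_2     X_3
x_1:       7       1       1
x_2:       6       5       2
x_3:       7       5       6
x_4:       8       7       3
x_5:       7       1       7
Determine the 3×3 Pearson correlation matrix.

Step 1 — column means:
  mean(X_1) = (7 + 6 + 7 + 8 + 7) / 5 = 35/5 = 7
  mean(X_2) = (1 + 5 + 5 + 7 + 1) / 5 = 19/5 = 3.8
  mean(X_3) = (1 + 2 + 6 + 3 + 7) / 5 = 19/5 = 3.8

Step 2 — sample variances and covariances s[i,j] = (1/(n-1)) · Σ_k (x_{k,i} - mean_i) · (x_{k,j} - mean_j), with n-1 = 4:
  s[X_1,X_1] = ((0)·(0) + (-1)·(-1) + (0)·(0) + (1)·(1) + (0)·(0)) / 4 = 2/4 = 0.5
  s[X_1,X_2] = ((0)·(-2.8) + (-1)·(1.2) + (0)·(1.2) + (1)·(3.2) + (0)·(-2.8)) / 4 = 2/4 = 0.5
  s[X_1,X_3] = ((0)·(-2.8) + (-1)·(-1.8) + (0)·(2.2) + (1)·(-0.8) + (0)·(3.2)) / 4 = 1/4 = 0.25
  s[X_2,X_2] = ((-2.8)·(-2.8) + (1.2)·(1.2) + (1.2)·(1.2) + (3.2)·(3.2) + (-2.8)·(-2.8)) / 4 = 28.8/4 = 7.2
  s[X_2,X_3] = ((-2.8)·(-2.8) + (1.2)·(-1.8) + (1.2)·(2.2) + (3.2)·(-0.8) + (-2.8)·(3.2)) / 4 = -3.2/4 = -0.8
  s[X_3,X_3] = ((-2.8)·(-2.8) + (-1.8)·(-1.8) + (2.2)·(2.2) + (-0.8)·(-0.8) + (3.2)·(3.2)) / 4 = 26.8/4 = 6.7
  Sample standard deviations s_i = √(s[i,i]):
  s(X_1) = √(0.5) = 0.7071
  s(X_2) = √(7.2) = 2.6833
  s(X_3) = √(6.7) = 2.5884

Step 3 — r_{ij} = s_{ij} / (s_i · s_j):
  r[X_1,X_1] = 1 (diagonal).
  r[X_1,X_2] = 0.5 / (0.7071 · 2.6833) = 0.5 / 1.8974 = 0.2635
  r[X_1,X_3] = 0.25 / (0.7071 · 2.5884) = 0.25 / 1.8303 = 0.1366
  r[X_2,X_2] = 1 (diagonal).
  r[X_2,X_3] = -0.8 / (2.6833 · 2.5884) = -0.8 / 6.9455 = -0.1152
  r[X_3,X_3] = 1 (diagonal).

R is symmetric with unit diagonal. Assembling:

R = [[1, 0.2635, 0.1366],
 [0.2635, 1, -0.1152],
 [0.1366, -0.1152, 1]]


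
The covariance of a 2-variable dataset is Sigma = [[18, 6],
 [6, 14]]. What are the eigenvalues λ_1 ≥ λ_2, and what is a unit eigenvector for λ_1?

Step 1 — characteristic polynomial of 2×2 Sigma:
  det(Sigma - λI) = λ² - trace · λ + det = 0.
  trace = 18 + 14 = 32, det = 18·14 - (6)² = 216.
Step 2 — discriminant:
  Δ = trace² - 4·det = 1024 - 864 = 160.
Step 3 — eigenvalues:
  λ = (trace ± √Δ)/2 = (32 ± 12.6491)/2,
  λ_1 = 22.3246,  λ_2 = 9.6754.

Step 4 — unit eigenvector for λ_1: solve (Sigma - λ_1 I)v = 0. First row:
  (18 - 22.3246)·v_x + (6)·v_y = 0, i.e. (-4.3246)·v_x + (6)·v_y = 0,
  so v ∝ (b, λ_1 - a) = (6, 4.3246) = u.
  ||u|| = √((6)² + (4.3246)²) = √(54.7018) ≈ 7.3961,
  v_1 = u/||u|| ≈ (0.8112, 0.5847) (||v_1|| = 1).

λ_1 = 22.3246,  λ_2 = 9.6754;  v_1 ≈ (0.8112, 0.5847)


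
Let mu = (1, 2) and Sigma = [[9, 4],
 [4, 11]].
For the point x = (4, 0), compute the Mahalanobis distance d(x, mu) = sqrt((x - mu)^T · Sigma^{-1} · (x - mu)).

Step 1 — centre the observation: (x - mu) = (3, -2).

Step 2 — invert Sigma. det(Sigma) = 9·11 - (4)² = 83.
  Sigma^{-1} = (1/det) · [[d, -b], [-b, a]] = [[0.1325, -0.0482],
 [-0.0482, 0.1084]].

Step 3 — form the quadratic (x - mu)^T · Sigma^{-1} · (x - mu):
  Sigma^{-1} · (x - mu) = (0.494, -0.3614).
  (x - mu)^T · [Sigma^{-1} · (x - mu)] = (3)·(0.494) + (-2)·(-0.3614) = 2.2048.

Step 4 — take square root: d = √(2.2048) ≈ 1.4849.

d(x, mu) = √(2.2048) ≈ 1.4849


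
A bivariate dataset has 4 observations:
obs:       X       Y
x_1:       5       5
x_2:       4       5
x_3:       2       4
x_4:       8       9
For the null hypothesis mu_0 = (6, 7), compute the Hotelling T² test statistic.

Step 1 — sample mean vector:
  mean(X) = (5 + 4 + 2 + 8) / 4 = 19/4 = 4.75
  mean(Y) = (5 + 5 + 4 + 9) / 4 = 23/4 = 5.75
  x̄ = (4.75, 5.75),  deviation x̄ - mu_0 = (4.75, 5.75) - (6, 7) = (-1.25, -1.25).

Step 2 — sample covariance matrix, S[i,j] = (1/(n-1)) · Σ_k (x_{k,i} - mean_i) · (x_{k,j} - mean_j), divisor n-1 = 3:
  S[X,X] = ((0.25)·(0.25) + (-0.75)·(-0.75) + (-2.75)·(-2.75) + (3.25)·(3.25)) / 3 = 18.75/3 = 6.25
  S[X,Y] = ((0.25)·(-0.75) + (-0.75)·(-0.75) + (-2.75)·(-1.75) + (3.25)·(3.25)) / 3 = 15.75/3 = 5.25
  S[Y,Y] = ((-0.75)·(-0.75) + (-0.75)·(-0.75) + (-1.75)·(-1.75) + (3.25)·(3.25)) / 3 = 14.75/3 = 4.9167
  S = [[6.25, 5.25],
 [5.25, 4.9167]].

Step 3 — invert S. det(S) = 6.25·4.9167 - (5.25)² = 3.1667.
  S^{-1} = (1/det) · [[d, -b], [-b, a]] = [[1.5526, -1.6579],
 [-1.6579, 1.9737]].

Step 4 — quadratic form (x̄ - mu_0)^T · S^{-1} · (x̄ - mu_0):
  S^{-1} · (x̄ - mu_0) = (0.1316, -0.3947),
  (x̄ - mu_0)^T · [...] = (-1.25)·(0.1316) + (-1.25)·(-0.3947) = 0.3289.

Step 5 — scale by n: T² = 4 · 0.3289 = 1.3158.

T² ≈ 1.3158


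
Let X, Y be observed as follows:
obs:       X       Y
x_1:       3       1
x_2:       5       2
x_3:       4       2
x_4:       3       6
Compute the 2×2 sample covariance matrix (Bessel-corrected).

Step 1 — column means:
  mean(X) = (3 + 5 + 4 + 3) / 4 = 15/4 = 3.75
  mean(Y) = (1 + 2 + 2 + 6) / 4 = 11/4 = 2.75

Step 2 — sample covariance S[i,j] = (1/(n-1)) · Σ_k (x_{k,i} - mean_i) · (x_{k,j} - mean_j), with n-1 = 3.
  S[X,X] = ((-0.75)·(-0.75) + (1.25)·(1.25) + (0.25)·(0.25) + (-0.75)·(-0.75)) / 3 = 2.75/3 = 0.9167
  S[X,Y] = ((-0.75)·(-1.75) + (1.25)·(-0.75) + (0.25)·(-0.75) + (-0.75)·(3.25)) / 3 = -2.25/3 = -0.75
  S[Y,Y] = ((-1.75)·(-1.75) + (-0.75)·(-0.75) + (-0.75)·(-0.75) + (3.25)·(3.25)) / 3 = 14.75/3 = 4.9167

S is symmetric (S[j,i] = S[i,j]). Assembling:

S = [[0.9167, -0.75],
 [-0.75, 4.9167]]


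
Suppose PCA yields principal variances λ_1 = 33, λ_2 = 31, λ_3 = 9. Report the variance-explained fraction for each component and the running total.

Step 1 — total variance = trace(Sigma) = Σ λ_i = 33 + 31 + 9 = 73.

Step 2 — fraction explained by component i = λ_i / Σ λ:
  PC1: 33/73 = 0.4521
  PC2: 31/73 = 0.4247
  PC3: 9/73 = 0.1233

Step 3 — cumulative fraction after k components = (λ_1 + ... + λ_k) / Σ λ:
  k = 1: 33/73 = 0.4521
  k = 2: (33 + 31)/73 = 64/73 = 0.8767
  k = 3: (33 + 31 + 9)/73 = 73/73 = 1

Summary (fraction, with percent):

explained: PC1 0.4521 (45.21%), PC2 0.4247 (42.47%), PC3 0.1233 (12.33%);  cumulative: 0.4521, 0.8767, 1


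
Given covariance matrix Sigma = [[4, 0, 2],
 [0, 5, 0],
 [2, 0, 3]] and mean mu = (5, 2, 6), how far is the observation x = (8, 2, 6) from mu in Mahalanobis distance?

Step 1 — centre the observation: (x - mu) = (3, 0, 0).

Step 2 — invert Sigma (cofactor / det for 3×3, or solve directly):
  Sigma^{-1} = [[0.375, 0, -0.25],
 [0, 0.2, 0],
 [-0.25, 0, 0.5]].

Step 3 — form the quadratic (x - mu)^T · Sigma^{-1} · (x - mu):
  Sigma^{-1} · (x - mu) = (1.125, 0, -0.75).
  (x - mu)^T · [Sigma^{-1} · (x - mu)] = (3)·(1.125) + (0)·(0) + (0)·(-0.75) = 3.375.

Step 4 — take square root: d = √(3.375) ≈ 1.8371.

d(x, mu) = √(3.375) ≈ 1.8371


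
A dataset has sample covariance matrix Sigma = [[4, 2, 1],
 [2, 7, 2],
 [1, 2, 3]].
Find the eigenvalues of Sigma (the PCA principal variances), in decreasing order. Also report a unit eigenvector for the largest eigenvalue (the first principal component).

Step 1 — characteristic polynomial p(λ) = det(λI - Sigma) = λ³ - tr·λ² + c_1·λ - det, where tr = trace, c_1 = sum of the principal 2×2 minors, det = det(Sigma):
  tr = 4 + 7 + 3 = 14,
  c_1 = (4·7 - (2)²) + (4·3 - (1)²) + (7·3 - (2)²) = 24 + 11 + 17 = 52,
  det = 4·(7·3 - (2)²) - (2)·((2)·3 - (2)·(1)) + (1)·((2)·(2) - 7·(1)) = 4·(17) - (2)·(4) + (1)·(-3) = 57.
  So p(λ) = λ³ - 14λ² + 52λ - 57.
Step 2 — look for an integer root (rational root theorem: any rational root is an integer divisor of 57). Testing λ = 3:
  p(3) = 27 - 126 + 156 - 57 = 0  ✓
  Dividing out (λ - 3): p(λ) = (λ - 3)(λ² - 11λ + 19).
Step 3 — remaining eigenvalues from the quadratic λ² - 11λ + 19 = 0:
  Δ = 11² - 4·19 = 121 - 76 = 45,  λ = (11 ± √45)/2 = (11 ± 6.7082)/2 ≈ 8.8541 or 2.1459.
  Sorted: λ_1 = 8.8541,  λ_2 = 3,  λ_3 = 2.1459  (check: sum = 14 = tr ✓).

Step 4 — unit eigenvector for λ_1 ≈ 8.8541: v spans the null space of (Sigma - λ_1 I), whose rows are
  r_1 = (-4.8541, 2, 1),  r_2 = (2, -1.8541, 2),  r_3 = (1, 2, -5.8541).
  v is orthogonal to every row, so take v ∝ r_1 × r_2 = ((2)·(2) - (1)·(-1.8541), (1)·(2) - (-4.8541)·(2), (-4.8541)·(-1.8541) - (2)·(2)) ≈ (5.8541, 11.7082, 5).
  Let u = (5.8541, 11.7082, 5).
  ||u|| = √((5.8541)² + (11.7082)² + (5)²) = √(196.3525) ≈ 14.0126,  v_1 = u/||u|| ≈ (0.4178, 0.8355, 0.3568) (||v_1|| = 1).

λ_1 = 8.8541,  λ_2 = 3,  λ_3 = 2.1459;  v_1 ≈ (0.4178, 0.8355, 0.3568)


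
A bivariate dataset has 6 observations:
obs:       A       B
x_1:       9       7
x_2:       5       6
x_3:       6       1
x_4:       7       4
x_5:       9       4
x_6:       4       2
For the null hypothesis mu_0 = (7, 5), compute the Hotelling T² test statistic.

Step 1 — sample mean vector:
  mean(A) = (9 + 5 + 6 + 7 + 9 + 4) / 6 = 40/6 = 6.6667
  mean(B) = (7 + 6 + 1 + 4 + 4 + 2) / 6 = 24/6 = 4
  x̄ = (6.6667, 4),  deviation x̄ - mu_0 = (6.6667, 4) - (7, 5) = (-0.3333, -1).

Step 2 — sample covariance matrix, S[i,j] = (1/(n-1)) · Σ_k (x_{k,i} - mean_i) · (x_{k,j} - mean_j), divisor n-1 = 5:
  S[A,A] = ((2.3333)·(2.3333) + (-1.6667)·(-1.6667) + (-0.6667)·(-0.6667) + (0.3333)·(0.3333) + (2.3333)·(2.3333) + (-2.6667)·(-2.6667)) / 5 = 21.3333/5 = 4.2667
  S[A,B] = ((2.3333)·(3) + (-1.6667)·(2) + (-0.6667)·(-3) + (0.3333)·(0) + (2.3333)·(0) + (-2.6667)·(-2)) / 5 = 11/5 = 2.2
  S[B,B] = ((3)·(3) + (2)·(2) + (-3)·(-3) + (0)·(0) + (0)·(0) + (-2)·(-2)) / 5 = 26/5 = 5.2
  S = [[4.2667, 2.2],
 [2.2, 5.2]].

Step 3 — invert S. det(S) = 4.2667·5.2 - (2.2)² = 17.3467.
  S^{-1} = (1/det) · [[d, -b], [-b, a]] = [[0.2998, -0.1268],
 [-0.1268, 0.246]].

Step 4 — quadratic form (x̄ - mu_0)^T · S^{-1} · (x̄ - mu_0):
  S^{-1} · (x̄ - mu_0) = (0.0269, -0.2037),
  (x̄ - mu_0)^T · [...] = (-0.3333)·(0.0269) + (-1)·(-0.2037) = 0.1947.

Step 5 — scale by n: T² = 6 · 0.1947 = 1.1683.

T² ≈ 1.1683


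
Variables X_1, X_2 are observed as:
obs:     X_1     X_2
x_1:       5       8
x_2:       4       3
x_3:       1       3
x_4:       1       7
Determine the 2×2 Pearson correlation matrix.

Step 1 — column means:
  mean(X_1) = (5 + 4 + 1 + 1) / 4 = 11/4 = 2.75
  mean(X_2) = (8 + 3 + 3 + 7) / 4 = 21/4 = 5.25

Step 2 — sample variances and covariances s[i,j] = (1/(n-1)) · Σ_k (x_{k,i} - mean_i) · (x_{k,j} - mean_j), with n-1 = 3:
  s[X_1,X_1] = ((2.25)·(2.25) + (1.25)·(1.25) + (-1.75)·(-1.75) + (-1.75)·(-1.75)) / 3 = 12.75/3 = 4.25
  s[X_1,X_2] = ((2.25)·(2.75) + (1.25)·(-2.25) + (-1.75)·(-2.25) + (-1.75)·(1.75)) / 3 = 4.25/3 = 1.4167
  s[X_2,X_2] = ((2.75)·(2.75) + (-2.25)·(-2.25) + (-2.25)·(-2.25) + (1.75)·(1.75)) / 3 = 20.75/3 = 6.9167
  Sample standard deviations s_i = √(s[i,i]):
  s(X_1) = √(4.25) = 2.0616
  s(X_2) = √(6.9167) = 2.63

Step 3 — r_{ij} = s_{ij} / (s_i · s_j):
  r[X_1,X_1] = 1 (diagonal).
  r[X_1,X_2] = 1.4167 / (2.0616 · 2.63) = 1.4167 / 5.4218 = 0.2613
  r[X_2,X_2] = 1 (diagonal).

R is symmetric with unit diagonal. Assembling:

R = [[1, 0.2613],
 [0.2613, 1]]


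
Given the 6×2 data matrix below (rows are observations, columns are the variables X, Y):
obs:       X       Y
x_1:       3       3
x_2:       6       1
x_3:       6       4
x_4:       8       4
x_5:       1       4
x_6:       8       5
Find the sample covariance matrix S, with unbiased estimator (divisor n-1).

Step 1 — column means:
  mean(X) = (3 + 6 + 6 + 8 + 1 + 8) / 6 = 32/6 = 5.3333
  mean(Y) = (3 + 1 + 4 + 4 + 4 + 5) / 6 = 21/6 = 3.5

Step 2 — sample covariance S[i,j] = (1/(n-1)) · Σ_k (x_{k,i} - mean_i) · (x_{k,j} - mean_j), with n-1 = 5.
  S[X,X] = ((-2.3333)·(-2.3333) + (0.6667)·(0.6667) + (0.6667)·(0.6667) + (2.6667)·(2.6667) + (-4.3333)·(-4.3333) + (2.6667)·(2.6667)) / 5 = 39.3333/5 = 7.8667
  S[X,Y] = ((-2.3333)·(-0.5) + (0.6667)·(-2.5) + (0.6667)·(0.5) + (2.6667)·(0.5) + (-4.3333)·(0.5) + (2.6667)·(1.5)) / 5 = 3/5 = 0.6
  S[Y,Y] = ((-0.5)·(-0.5) + (-2.5)·(-2.5) + (0.5)·(0.5) + (0.5)·(0.5) + (0.5)·(0.5) + (1.5)·(1.5)) / 5 = 9.5/5 = 1.9

S is symmetric (S[j,i] = S[i,j]). Assembling:

S = [[7.8667, 0.6],
 [0.6, 1.9]]


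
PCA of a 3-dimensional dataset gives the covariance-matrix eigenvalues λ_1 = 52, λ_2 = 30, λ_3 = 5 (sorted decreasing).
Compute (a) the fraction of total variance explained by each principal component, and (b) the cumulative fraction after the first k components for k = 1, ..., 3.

Step 1 — total variance = trace(Sigma) = Σ λ_i = 52 + 30 + 5 = 87.

Step 2 — fraction explained by component i = λ_i / Σ λ:
  PC1: 52/87 = 0.5977
  PC2: 30/87 = 0.3448
  PC3: 5/87 = 0.0575

Step 3 — cumulative fraction after k components = (λ_1 + ... + λ_k) / Σ λ:
  k = 1: 52/87 = 0.5977
  k = 2: (52 + 30)/87 = 82/87 = 0.9425
  k = 3: (52 + 30 + 5)/87 = 87/87 = 1

Summary (fraction, with percent):

explained: PC1 0.5977 (59.77%), PC2 0.3448 (34.48%), PC3 0.0575 (5.75%);  cumulative: 0.5977, 0.9425, 1


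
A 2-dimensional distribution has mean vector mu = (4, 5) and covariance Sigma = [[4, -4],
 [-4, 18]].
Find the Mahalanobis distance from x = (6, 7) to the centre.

Step 1 — centre the observation: (x - mu) = (2, 2).

Step 2 — invert Sigma. det(Sigma) = 4·18 - (-4)² = 56.
  Sigma^{-1} = (1/det) · [[d, -b], [-b, a]] = [[0.3214, 0.0714],
 [0.0714, 0.0714]].

Step 3 — form the quadratic (x - mu)^T · Sigma^{-1} · (x - mu):
  Sigma^{-1} · (x - mu) = (0.7857, 0.2857).
  (x - mu)^T · [Sigma^{-1} · (x - mu)] = (2)·(0.7857) + (2)·(0.2857) = 2.1429.

Step 4 — take square root: d = √(2.1429) ≈ 1.4639.

d(x, mu) = √(2.1429) ≈ 1.4639


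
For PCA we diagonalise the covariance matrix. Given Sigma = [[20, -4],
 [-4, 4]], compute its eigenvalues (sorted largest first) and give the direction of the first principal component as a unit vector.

Step 1 — characteristic polynomial of 2×2 Sigma:
  det(Sigma - λI) = λ² - trace · λ + det = 0.
  trace = 20 + 4 = 24, det = 20·4 - (-4)² = 64.
Step 2 — discriminant:
  Δ = trace² - 4·det = 576 - 256 = 320.
Step 3 — eigenvalues:
  λ = (trace ± √Δ)/2 = (24 ± 17.8885)/2,
  λ_1 = 20.9443,  λ_2 = 3.0557.

Step 4 — unit eigenvector for λ_1: solve (Sigma - λ_1 I)v = 0. First row:
  (20 - 20.9443)·v_x + (-4)·v_y = 0, i.e. (-0.9443)·v_x + (-4)·v_y = 0,
  so v ∝ (b, λ_1 - a) = (-4, 0.9443); multiply by -1 so the first entry is positive: u = (4, -0.9443).
  ||u|| = √((4)² + (-0.9443)²) = √(16.8916) ≈ 4.1099,
  v_1 = u/||u|| ≈ (0.9732, -0.2298) (||v_1|| = 1).

λ_1 = 20.9443,  λ_2 = 3.0557;  v_1 ≈ (0.9732, -0.2298)


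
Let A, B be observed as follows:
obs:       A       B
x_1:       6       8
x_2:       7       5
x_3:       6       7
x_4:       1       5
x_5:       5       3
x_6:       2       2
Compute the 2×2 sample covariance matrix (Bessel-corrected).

Step 1 — column means:
  mean(A) = (6 + 7 + 6 + 1 + 5 + 2) / 6 = 27/6 = 4.5
  mean(B) = (8 + 5 + 7 + 5 + 3 + 2) / 6 = 30/6 = 5

Step 2 — sample covariance S[i,j] = (1/(n-1)) · Σ_k (x_{k,i} - mean_i) · (x_{k,j} - mean_j), with n-1 = 5.
  S[A,A] = ((1.5)·(1.5) + (2.5)·(2.5) + (1.5)·(1.5) + (-3.5)·(-3.5) + (0.5)·(0.5) + (-2.5)·(-2.5)) / 5 = 29.5/5 = 5.9
  S[A,B] = ((1.5)·(3) + (2.5)·(0) + (1.5)·(2) + (-3.5)·(0) + (0.5)·(-2) + (-2.5)·(-3)) / 5 = 14/5 = 2.8
  S[B,B] = ((3)·(3) + (0)·(0) + (2)·(2) + (0)·(0) + (-2)·(-2) + (-3)·(-3)) / 5 = 26/5 = 5.2

S is symmetric (S[j,i] = S[i,j]). Assembling:

S = [[5.9, 2.8],
 [2.8, 5.2]]


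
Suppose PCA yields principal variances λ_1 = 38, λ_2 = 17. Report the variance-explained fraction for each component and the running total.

Step 1 — total variance = trace(Sigma) = Σ λ_i = 38 + 17 = 55.

Step 2 — fraction explained by component i = λ_i / Σ λ:
  PC1: 38/55 = 0.6909
  PC2: 17/55 = 0.3091

Step 3 — cumulative fraction after k components = (λ_1 + ... + λ_k) / Σ λ:
  k = 1: 38/55 = 0.6909
  k = 2: (38 + 17)/55 = 55/55 = 1

Summary (fraction, with percent):

explained: PC1 0.6909 (69.09%), PC2 0.3091 (30.91%);  cumulative: 0.6909, 1


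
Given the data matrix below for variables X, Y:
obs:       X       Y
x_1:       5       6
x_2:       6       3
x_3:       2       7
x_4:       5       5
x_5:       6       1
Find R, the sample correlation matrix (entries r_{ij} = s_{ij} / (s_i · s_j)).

Step 1 — column means:
  mean(X) = (5 + 6 + 2 + 5 + 6) / 5 = 24/5 = 4.8
  mean(Y) = (6 + 3 + 7 + 5 + 1) / 5 = 22/5 = 4.4

Step 2 — sample variances and covariances s[i,j] = (1/(n-1)) · Σ_k (x_{k,i} - mean_i) · (x_{k,j} - mean_j), with n-1 = 4:
  s[X,X] = ((0.2)·(0.2) + (1.2)·(1.2) + (-2.8)·(-2.8) + (0.2)·(0.2) + (1.2)·(1.2)) / 4 = 10.8/4 = 2.7
  s[X,Y] = ((0.2)·(1.6) + (1.2)·(-1.4) + (-2.8)·(2.6) + (0.2)·(0.6) + (1.2)·(-3.4)) / 4 = -12.6/4 = -3.15
  s[Y,Y] = ((1.6)·(1.6) + (-1.4)·(-1.4) + (2.6)·(2.6) + (0.6)·(0.6) + (-3.4)·(-3.4)) / 4 = 23.2/4 = 5.8
  Sample standard deviations s_i = √(s[i,i]):
  s(X) = √(2.7) = 1.6432
  s(Y) = √(5.8) = 2.4083

Step 3 — r_{ij} = s_{ij} / (s_i · s_j):
  r[X,X] = 1 (diagonal).
  r[X,Y] = -3.15 / (1.6432 · 2.4083) = -3.15 / 3.9573 = -0.796
  r[Y,Y] = 1 (diagonal).

R is symmetric with unit diagonal. Assembling:

R = [[1, -0.796],
 [-0.796, 1]]


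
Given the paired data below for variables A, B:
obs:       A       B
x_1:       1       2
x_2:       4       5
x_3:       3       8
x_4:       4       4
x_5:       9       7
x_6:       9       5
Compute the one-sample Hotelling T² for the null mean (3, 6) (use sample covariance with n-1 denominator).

Step 1 — sample mean vector:
  mean(A) = (1 + 4 + 3 + 4 + 9 + 9) / 6 = 30/6 = 5
  mean(B) = (2 + 5 + 8 + 4 + 7 + 5) / 6 = 31/6 = 5.1667
  x̄ = (5, 5.1667),  deviation x̄ - mu_0 = (5, 5.1667) - (3, 6) = (2, -0.8333).

Step 2 — sample covariance matrix, S[i,j] = (1/(n-1)) · Σ_k (x_{k,i} - mean_i) · (x_{k,j} - mean_j), divisor n-1 = 5:
  S[A,A] = ((-4)·(-4) + (-1)·(-1) + (-2)·(-2) + (-1)·(-1) + (4)·(4) + (4)·(4)) / 5 = 54/5 = 10.8
  S[A,B] = ((-4)·(-3.1667) + (-1)·(-0.1667) + (-2)·(2.8333) + (-1)·(-1.1667) + (4)·(1.8333) + (4)·(-0.1667)) / 5 = 15/5 = 3
  S[B,B] = ((-3.1667)·(-3.1667) + (-0.1667)·(-0.1667) + (2.8333)·(2.8333) + (-1.1667)·(-1.1667) + (1.8333)·(1.8333) + (-0.1667)·(-0.1667)) / 5 = 22.8333/5 = 4.5667
  S = [[10.8, 3],
 [3, 4.5667]].

Step 3 — invert S. det(S) = 10.8·4.5667 - (3)² = 40.32.
  S^{-1} = (1/det) · [[d, -b], [-b, a]] = [[0.1133, -0.0744],
 [-0.0744, 0.2679]].

Step 4 — quadratic form (x̄ - mu_0)^T · S^{-1} · (x̄ - mu_0):
  S^{-1} · (x̄ - mu_0) = (0.2885, -0.372),
  (x̄ - mu_0)^T · [...] = (2)·(0.2885) + (-0.8333)·(-0.372) = 0.8871.

Step 5 — scale by n: T² = 6 · 0.8871 = 5.3224.

T² ≈ 5.3224


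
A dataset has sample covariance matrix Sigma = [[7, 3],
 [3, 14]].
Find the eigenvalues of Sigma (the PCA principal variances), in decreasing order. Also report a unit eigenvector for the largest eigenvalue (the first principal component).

Step 1 — characteristic polynomial of 2×2 Sigma:
  det(Sigma - λI) = λ² - trace · λ + det = 0.
  trace = 7 + 14 = 21, det = 7·14 - (3)² = 89.
Step 2 — discriminant:
  Δ = trace² - 4·det = 441 - 356 = 85.
Step 3 — eigenvalues:
  λ = (trace ± √Δ)/2 = (21 ± 9.2195)/2,
  λ_1 = 15.1098,  λ_2 = 5.8902.

Step 4 — unit eigenvector for λ_1: solve (Sigma - λ_1 I)v = 0. First row:
  (7 - 15.1098)·v_x + (3)·v_y = 0, i.e. (-8.1098)·v_x + (3)·v_y = 0,
  so v ∝ (b, λ_1 - a) = (3, 8.1098) = u.
  ||u|| = √((3)² + (8.1098)²) = √(74.7684) ≈ 8.6469,
  v_1 = u/||u|| ≈ (0.3469, 0.9379) (||v_1|| = 1).

λ_1 = 15.1098,  λ_2 = 5.8902;  v_1 ≈ (0.3469, 0.9379)


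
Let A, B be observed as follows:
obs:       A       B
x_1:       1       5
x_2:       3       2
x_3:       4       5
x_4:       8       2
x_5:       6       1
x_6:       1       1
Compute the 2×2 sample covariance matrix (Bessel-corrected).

Step 1 — column means:
  mean(A) = (1 + 3 + 4 + 8 + 6 + 1) / 6 = 23/6 = 3.8333
  mean(B) = (5 + 2 + 5 + 2 + 1 + 1) / 6 = 16/6 = 2.6667

Step 2 — sample covariance S[i,j] = (1/(n-1)) · Σ_k (x_{k,i} - mean_i) · (x_{k,j} - mean_j), with n-1 = 5.
  S[A,A] = ((-2.8333)·(-2.8333) + (-0.8333)·(-0.8333) + (0.1667)·(0.1667) + (4.1667)·(4.1667) + (2.1667)·(2.1667) + (-2.8333)·(-2.8333)) / 5 = 38.8333/5 = 7.7667
  S[A,B] = ((-2.8333)·(2.3333) + (-0.8333)·(-0.6667) + (0.1667)·(2.3333) + (4.1667)·(-0.6667) + (2.1667)·(-1.6667) + (-2.8333)·(-1.6667)) / 5 = -7.3333/5 = -1.4667
  S[B,B] = ((2.3333)·(2.3333) + (-0.6667)·(-0.6667) + (2.3333)·(2.3333) + (-0.6667)·(-0.6667) + (-1.6667)·(-1.6667) + (-1.6667)·(-1.6667)) / 5 = 17.3333/5 = 3.4667

S is symmetric (S[j,i] = S[i,j]). Assembling:

S = [[7.7667, -1.4667],
 [-1.4667, 3.4667]]


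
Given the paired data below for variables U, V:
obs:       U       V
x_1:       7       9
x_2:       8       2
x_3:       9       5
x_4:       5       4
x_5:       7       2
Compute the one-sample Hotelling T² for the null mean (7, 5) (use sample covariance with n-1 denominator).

Step 1 — sample mean vector:
  mean(U) = (7 + 8 + 9 + 5 + 7) / 5 = 36/5 = 7.2
  mean(V) = (9 + 2 + 5 + 4 + 2) / 5 = 22/5 = 4.4
  x̄ = (7.2, 4.4),  deviation x̄ - mu_0 = (7.2, 4.4) - (7, 5) = (0.2, -0.6).

Step 2 — sample covariance matrix, S[i,j] = (1/(n-1)) · Σ_k (x_{k,i} - mean_i) · (x_{k,j} - mean_j), divisor n-1 = 4:
  S[U,U] = ((-0.2)·(-0.2) + (0.8)·(0.8) + (1.8)·(1.8) + (-2.2)·(-2.2) + (-0.2)·(-0.2)) / 4 = 8.8/4 = 2.2
  S[U,V] = ((-0.2)·(4.6) + (0.8)·(-2.4) + (1.8)·(0.6) + (-2.2)·(-0.4) + (-0.2)·(-2.4)) / 4 = -0.4/4 = -0.1
  S[V,V] = ((4.6)·(4.6) + (-2.4)·(-2.4) + (0.6)·(0.6) + (-0.4)·(-0.4) + (-2.4)·(-2.4)) / 4 = 33.2/4 = 8.3
  S = [[2.2, -0.1],
 [-0.1, 8.3]].

Step 3 — invert S. det(S) = 2.2·8.3 - (-0.1)² = 18.25.
  S^{-1} = (1/det) · [[d, -b], [-b, a]] = [[0.4548, 0.0055],
 [0.0055, 0.1205]].

Step 4 — quadratic form (x̄ - mu_0)^T · S^{-1} · (x̄ - mu_0):
  S^{-1} · (x̄ - mu_0) = (0.0877, -0.0712),
  (x̄ - mu_0)^T · [...] = (0.2)·(0.0877) + (-0.6)·(-0.0712) = 0.0603.

Step 5 — scale by n: T² = 5 · 0.0603 = 0.3014.

T² ≈ 0.3014


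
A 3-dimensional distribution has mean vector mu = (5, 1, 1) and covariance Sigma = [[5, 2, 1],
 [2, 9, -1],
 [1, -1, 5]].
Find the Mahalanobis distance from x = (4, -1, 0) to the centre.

Step 1 — centre the observation: (x - mu) = (-1, -2, -1).

Step 2 — invert Sigma (cofactor / det for 3×3, or solve directly):
  Sigma^{-1} = [[0.2353, -0.0588, -0.0588],
 [-0.0588, 0.1283, 0.0374],
 [-0.0588, 0.0374, 0.2193]].

Step 3 — form the quadratic (x - mu)^T · Sigma^{-1} · (x - mu):
  Sigma^{-1} · (x - mu) = (-0.0588, -0.2353, -0.2353).
  (x - mu)^T · [Sigma^{-1} · (x - mu)] = (-1)·(-0.0588) + (-2)·(-0.2353) + (-1)·(-0.2353) = 0.7647.

Step 4 — take square root: d = √(0.7647) ≈ 0.8745.

d(x, mu) = √(0.7647) ≈ 0.8745


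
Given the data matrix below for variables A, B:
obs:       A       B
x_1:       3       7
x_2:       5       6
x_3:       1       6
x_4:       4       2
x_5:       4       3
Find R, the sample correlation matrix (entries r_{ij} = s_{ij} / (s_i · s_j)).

Step 1 — column means:
  mean(A) = (3 + 5 + 1 + 4 + 4) / 5 = 17/5 = 3.4
  mean(B) = (7 + 6 + 6 + 2 + 3) / 5 = 24/5 = 4.8

Step 2 — sample variances and covariances s[i,j] = (1/(n-1)) · Σ_k (x_{k,i} - mean_i) · (x_{k,j} - mean_j), with n-1 = 4:
  s[A,A] = ((-0.4)·(-0.4) + (1.6)·(1.6) + (-2.4)·(-2.4) + (0.6)·(0.6) + (0.6)·(0.6)) / 4 = 9.2/4 = 2.3
  s[A,B] = ((-0.4)·(2.2) + (1.6)·(1.2) + (-2.4)·(1.2) + (0.6)·(-2.8) + (0.6)·(-1.8)) / 4 = -4.6/4 = -1.15
  s[B,B] = ((2.2)·(2.2) + (1.2)·(1.2) + (1.2)·(1.2) + (-2.8)·(-2.8) + (-1.8)·(-1.8)) / 4 = 18.8/4 = 4.7
  Sample standard deviations s_i = √(s[i,i]):
  s(A) = √(2.3) = 1.5166
  s(B) = √(4.7) = 2.1679

Step 3 — r_{ij} = s_{ij} / (s_i · s_j):
  r[A,A] = 1 (diagonal).
  r[A,B] = -1.15 / (1.5166 · 2.1679) = -1.15 / 3.2879 = -0.3498
  r[B,B] = 1 (diagonal).

R is symmetric with unit diagonal. Assembling:

R = [[1, -0.3498],
 [-0.3498, 1]]


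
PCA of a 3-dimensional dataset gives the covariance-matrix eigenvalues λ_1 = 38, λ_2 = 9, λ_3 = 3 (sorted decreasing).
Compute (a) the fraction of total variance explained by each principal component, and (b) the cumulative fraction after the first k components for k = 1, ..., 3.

Step 1 — total variance = trace(Sigma) = Σ λ_i = 38 + 9 + 3 = 50.

Step 2 — fraction explained by component i = λ_i / Σ λ:
  PC1: 38/50 = 0.76
  PC2: 9/50 = 0.18
  PC3: 3/50 = 0.06

Step 3 — cumulative fraction after k components = (λ_1 + ... + λ_k) / Σ λ:
  k = 1: 38/50 = 0.76
  k = 2: (38 + 9)/50 = 47/50 = 0.94
  k = 3: (38 + 9 + 3)/50 = 50/50 = 1

Summary (fraction, with percent):

explained: PC1 0.76 (76%), PC2 0.18 (18%), PC3 0.06 (6%);  cumulative: 0.76, 0.94, 1


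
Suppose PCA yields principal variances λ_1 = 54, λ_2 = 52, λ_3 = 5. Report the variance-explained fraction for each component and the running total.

Step 1 — total variance = trace(Sigma) = Σ λ_i = 54 + 52 + 5 = 111.

Step 2 — fraction explained by component i = λ_i / Σ λ:
  PC1: 54/111 = 0.4865
  PC2: 52/111 = 0.4685
  PC3: 5/111 = 0.045

Step 3 — cumulative fraction after k components = (λ_1 + ... + λ_k) / Σ λ:
  k = 1: 54/111 = 0.4865
  k = 2: (54 + 52)/111 = 106/111 = 0.955
  k = 3: (54 + 52 + 5)/111 = 111/111 = 1

Summary (fraction, with percent):

explained: PC1 0.4865 (48.65%), PC2 0.4685 (46.85%), PC3 0.045 (4.5%);  cumulative: 0.4865, 0.955, 1


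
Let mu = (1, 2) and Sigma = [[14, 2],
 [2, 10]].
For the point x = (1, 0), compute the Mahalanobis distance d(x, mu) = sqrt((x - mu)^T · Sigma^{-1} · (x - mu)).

Step 1 — centre the observation: (x - mu) = (0, -2).

Step 2 — invert Sigma. det(Sigma) = 14·10 - (2)² = 136.
  Sigma^{-1} = (1/det) · [[d, -b], [-b, a]] = [[0.0735, -0.0147],
 [-0.0147, 0.1029]].

Step 3 — form the quadratic (x - mu)^T · Sigma^{-1} · (x - mu):
  Sigma^{-1} · (x - mu) = (0.0294, -0.2059).
  (x - mu)^T · [Sigma^{-1} · (x - mu)] = (0)·(0.0294) + (-2)·(-0.2059) = 0.4118.

Step 4 — take square root: d = √(0.4118) ≈ 0.6417.

d(x, mu) = √(0.4118) ≈ 0.6417


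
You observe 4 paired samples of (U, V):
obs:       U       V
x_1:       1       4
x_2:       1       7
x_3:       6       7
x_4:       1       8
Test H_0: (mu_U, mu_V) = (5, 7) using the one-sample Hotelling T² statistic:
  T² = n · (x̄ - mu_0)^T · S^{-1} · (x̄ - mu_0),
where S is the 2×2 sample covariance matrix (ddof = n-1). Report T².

Step 1 — sample mean vector:
  mean(U) = (1 + 1 + 6 + 1) / 4 = 9/4 = 2.25
  mean(V) = (4 + 7 + 7 + 8) / 4 = 26/4 = 6.5
  x̄ = (2.25, 6.5),  deviation x̄ - mu_0 = (2.25, 6.5) - (5, 7) = (-2.75, -0.5).

Step 2 — sample covariance matrix, S[i,j] = (1/(n-1)) · Σ_k (x_{k,i} - mean_i) · (x_{k,j} - mean_j), divisor n-1 = 3:
  S[U,U] = ((-1.25)·(-1.25) + (-1.25)·(-1.25) + (3.75)·(3.75) + (-1.25)·(-1.25)) / 3 = 18.75/3 = 6.25
  S[U,V] = ((-1.25)·(-2.5) + (-1.25)·(0.5) + (3.75)·(0.5) + (-1.25)·(1.5)) / 3 = 2.5/3 = 0.8333
  S[V,V] = ((-2.5)·(-2.5) + (0.5)·(0.5) + (0.5)·(0.5) + (1.5)·(1.5)) / 3 = 9/3 = 3
  S = [[6.25, 0.8333],
 [0.8333, 3]].

Step 3 — invert S. det(S) = 6.25·3 - (0.8333)² = 18.0556.
  S^{-1} = (1/det) · [[d, -b], [-b, a]] = [[0.1662, -0.0462],
 [-0.0462, 0.3462]].

Step 4 — quadratic form (x̄ - mu_0)^T · S^{-1} · (x̄ - mu_0):
  S^{-1} · (x̄ - mu_0) = (-0.4338, -0.0462),
  (x̄ - mu_0)^T · [...] = (-2.75)·(-0.4338) + (-0.5)·(-0.0462) = 1.2162.

Step 5 — scale by n: T² = 4 · 1.2162 = 4.8646.

T² ≈ 4.8646


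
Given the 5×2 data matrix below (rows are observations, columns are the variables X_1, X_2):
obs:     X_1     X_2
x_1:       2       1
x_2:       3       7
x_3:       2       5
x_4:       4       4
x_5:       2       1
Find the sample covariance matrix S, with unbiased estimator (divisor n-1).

Step 1 — column means:
  mean(X_1) = (2 + 3 + 2 + 4 + 2) / 5 = 13/5 = 2.6
  mean(X_2) = (1 + 7 + 5 + 4 + 1) / 5 = 18/5 = 3.6

Step 2 — sample covariance S[i,j] = (1/(n-1)) · Σ_k (x_{k,i} - mean_i) · (x_{k,j} - mean_j), with n-1 = 4.
  S[X_1,X_1] = ((-0.6)·(-0.6) + (0.4)·(0.4) + (-0.6)·(-0.6) + (1.4)·(1.4) + (-0.6)·(-0.6)) / 4 = 3.2/4 = 0.8
  S[X_1,X_2] = ((-0.6)·(-2.6) + (0.4)·(3.4) + (-0.6)·(1.4) + (1.4)·(0.4) + (-0.6)·(-2.6)) / 4 = 4.2/4 = 1.05
  S[X_2,X_2] = ((-2.6)·(-2.6) + (3.4)·(3.4) + (1.4)·(1.4) + (0.4)·(0.4) + (-2.6)·(-2.6)) / 4 = 27.2/4 = 6.8

S is symmetric (S[j,i] = S[i,j]). Assembling:

S = [[0.8, 1.05],
 [1.05, 6.8]]


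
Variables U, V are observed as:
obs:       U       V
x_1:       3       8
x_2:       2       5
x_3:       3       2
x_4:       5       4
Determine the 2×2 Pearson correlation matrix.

Step 1 — column means:
  mean(U) = (3 + 2 + 3 + 5) / 4 = 13/4 = 3.25
  mean(V) = (8 + 5 + 2 + 4) / 4 = 19/4 = 4.75

Step 2 — sample variances and covariances s[i,j] = (1/(n-1)) · Σ_k (x_{k,i} - mean_i) · (x_{k,j} - mean_j), with n-1 = 3:
  s[U,U] = ((-0.25)·(-0.25) + (-1.25)·(-1.25) + (-0.25)·(-0.25) + (1.75)·(1.75)) / 3 = 4.75/3 = 1.5833
  s[U,V] = ((-0.25)·(3.25) + (-1.25)·(0.25) + (-0.25)·(-2.75) + (1.75)·(-0.75)) / 3 = -1.75/3 = -0.5833
  s[V,V] = ((3.25)·(3.25) + (0.25)·(0.25) + (-2.75)·(-2.75) + (-0.75)·(-0.75)) / 3 = 18.75/3 = 6.25
  Sample standard deviations s_i = √(s[i,i]):
  s(U) = √(1.5833) = 1.2583
  s(V) = √(6.25) = 2.5

Step 3 — r_{ij} = s_{ij} / (s_i · s_j):
  r[U,U] = 1 (diagonal).
  r[U,V] = -0.5833 / (1.2583 · 2.5) = -0.5833 / 3.1458 = -0.1854
  r[V,V] = 1 (diagonal).

R is symmetric with unit diagonal. Assembling:

R = [[1, -0.1854],
 [-0.1854, 1]]


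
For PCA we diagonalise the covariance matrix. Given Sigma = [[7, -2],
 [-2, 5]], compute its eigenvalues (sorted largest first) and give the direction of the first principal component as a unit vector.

Step 1 — characteristic polynomial of 2×2 Sigma:
  det(Sigma - λI) = λ² - trace · λ + det = 0.
  trace = 7 + 5 = 12, det = 7·5 - (-2)² = 31.
Step 2 — discriminant:
  Δ = trace² - 4·det = 144 - 124 = 20.
Step 3 — eigenvalues:
  λ = (trace ± √Δ)/2 = (12 ± 4.4721)/2,
  λ_1 = 8.2361,  λ_2 = 3.7639.

Step 4 — unit eigenvector for λ_1: solve (Sigma - λ_1 I)v = 0. First row:
  (7 - 8.2361)·v_x + (-2)·v_y = 0, i.e. (-1.2361)·v_x + (-2)·v_y = 0,
  so v ∝ (b, λ_1 - a) = (-2, 1.2361); multiply by -1 so the first entry is positive: u = (2, -1.2361).
  ||u|| = √((2)² + (-1.2361)²) = √(5.5279) ≈ 2.3511,
  v_1 = u/||u|| ≈ (0.8507, -0.5257) (||v_1|| = 1).

λ_1 = 8.2361,  λ_2 = 3.7639;  v_1 ≈ (0.8507, -0.5257)


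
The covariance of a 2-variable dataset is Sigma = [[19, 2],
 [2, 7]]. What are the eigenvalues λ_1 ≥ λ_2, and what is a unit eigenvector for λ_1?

Step 1 — characteristic polynomial of 2×2 Sigma:
  det(Sigma - λI) = λ² - trace · λ + det = 0.
  trace = 19 + 7 = 26, det = 19·7 - (2)² = 129.
Step 2 — discriminant:
  Δ = trace² - 4·det = 676 - 516 = 160.
Step 3 — eigenvalues:
  λ = (trace ± √Δ)/2 = (26 ± 12.6491)/2,
  λ_1 = 19.3246,  λ_2 = 6.6754.

Step 4 — unit eigenvector for λ_1: solve (Sigma - λ_1 I)v = 0. First row:
  (19 - 19.3246)·v_x + (2)·v_y = 0, i.e. (-0.3246)·v_x + (2)·v_y = 0,
  so v ∝ (b, λ_1 - a) = (2, 0.3246) = u.
  ||u|| = √((2)² + (0.3246)²) = √(4.1053) ≈ 2.0262,
  v_1 = u/||u|| ≈ (0.9871, 0.1602) (||v_1|| = 1).

λ_1 = 19.3246,  λ_2 = 6.6754;  v_1 ≈ (0.9871, 0.1602)


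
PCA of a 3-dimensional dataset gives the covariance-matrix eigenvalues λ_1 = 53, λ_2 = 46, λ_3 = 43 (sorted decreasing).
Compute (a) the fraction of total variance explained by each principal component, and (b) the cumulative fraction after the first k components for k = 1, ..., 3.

Step 1 — total variance = trace(Sigma) = Σ λ_i = 53 + 46 + 43 = 142.

Step 2 — fraction explained by component i = λ_i / Σ λ:
  PC1: 53/142 = 0.3732
  PC2: 46/142 = 0.3239
  PC3: 43/142 = 0.3028

Step 3 — cumulative fraction after k components = (λ_1 + ... + λ_k) / Σ λ:
  k = 1: 53/142 = 0.3732
  k = 2: (53 + 46)/142 = 99/142 = 0.6972
  k = 3: (53 + 46 + 43)/142 = 142/142 = 1

Summary (fraction, with percent):

explained: PC1 0.3732 (37.32%), PC2 0.3239 (32.39%), PC3 0.3028 (30.28%);  cumulative: 0.3732, 0.6972, 1


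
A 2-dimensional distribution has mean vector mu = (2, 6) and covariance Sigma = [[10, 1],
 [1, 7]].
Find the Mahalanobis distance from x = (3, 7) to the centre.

Step 1 — centre the observation: (x - mu) = (1, 1).

Step 2 — invert Sigma. det(Sigma) = 10·7 - (1)² = 69.
  Sigma^{-1} = (1/det) · [[d, -b], [-b, a]] = [[0.1014, -0.0145],
 [-0.0145, 0.1449]].

Step 3 — form the quadratic (x - mu)^T · Sigma^{-1} · (x - mu):
  Sigma^{-1} · (x - mu) = (0.087, 0.1304).
  (x - mu)^T · [Sigma^{-1} · (x - mu)] = (1)·(0.087) + (1)·(0.1304) = 0.2174.

Step 4 — take square root: d = √(0.2174) ≈ 0.4663.

d(x, mu) = √(0.2174) ≈ 0.4663


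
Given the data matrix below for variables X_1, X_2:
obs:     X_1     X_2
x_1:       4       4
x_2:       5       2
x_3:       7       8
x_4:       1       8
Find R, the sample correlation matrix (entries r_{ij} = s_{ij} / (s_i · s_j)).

Step 1 — column means:
  mean(X_1) = (4 + 5 + 7 + 1) / 4 = 17/4 = 4.25
  mean(X_2) = (4 + 2 + 8 + 8) / 4 = 22/4 = 5.5

Step 2 — sample variances and covariances s[i,j] = (1/(n-1)) · Σ_k (x_{k,i} - mean_i) · (x_{k,j} - mean_j), with n-1 = 3:
  s[X_1,X_1] = ((-0.25)·(-0.25) + (0.75)·(0.75) + (2.75)·(2.75) + (-3.25)·(-3.25)) / 3 = 18.75/3 = 6.25
  s[X_1,X_2] = ((-0.25)·(-1.5) + (0.75)·(-3.5) + (2.75)·(2.5) + (-3.25)·(2.5)) / 3 = -3.5/3 = -1.1667
  s[X_2,X_2] = ((-1.5)·(-1.5) + (-3.5)·(-3.5) + (2.5)·(2.5) + (2.5)·(2.5)) / 3 = 27/3 = 9
  Sample standard deviations s_i = √(s[i,i]):
  s(X_1) = √(6.25) = 2.5
  s(X_2) = √(9) = 3

Step 3 — r_{ij} = s_{ij} / (s_i · s_j):
  r[X_1,X_1] = 1 (diagonal).
  r[X_1,X_2] = -1.1667 / (2.5 · 3) = -1.1667 / 7.5 = -0.1556
  r[X_2,X_2] = 1 (diagonal).

R is symmetric with unit diagonal. Assembling:

R = [[1, -0.1556],
 [-0.1556, 1]]


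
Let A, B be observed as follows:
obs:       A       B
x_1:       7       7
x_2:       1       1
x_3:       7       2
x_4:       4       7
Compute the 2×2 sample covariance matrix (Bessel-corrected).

Step 1 — column means:
  mean(A) = (7 + 1 + 7 + 4) / 4 = 19/4 = 4.75
  mean(B) = (7 + 1 + 2 + 7) / 4 = 17/4 = 4.25

Step 2 — sample covariance S[i,j] = (1/(n-1)) · Σ_k (x_{k,i} - mean_i) · (x_{k,j} - mean_j), with n-1 = 3.
  S[A,A] = ((2.25)·(2.25) + (-3.75)·(-3.75) + (2.25)·(2.25) + (-0.75)·(-0.75)) / 3 = 24.75/3 = 8.25
  S[A,B] = ((2.25)·(2.75) + (-3.75)·(-3.25) + (2.25)·(-2.25) + (-0.75)·(2.75)) / 3 = 11.25/3 = 3.75
  S[B,B] = ((2.75)·(2.75) + (-3.25)·(-3.25) + (-2.25)·(-2.25) + (2.75)·(2.75)) / 3 = 30.75/3 = 10.25

S is symmetric (S[j,i] = S[i,j]). Assembling:

S = [[8.25, 3.75],
 [3.75, 10.25]]


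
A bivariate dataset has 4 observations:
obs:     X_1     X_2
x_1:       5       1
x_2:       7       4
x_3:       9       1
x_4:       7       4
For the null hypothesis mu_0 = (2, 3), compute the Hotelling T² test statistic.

Step 1 — sample mean vector:
  mean(X_1) = (5 + 7 + 9 + 7) / 4 = 28/4 = 7
  mean(X_2) = (1 + 4 + 1 + 4) / 4 = 10/4 = 2.5
  x̄ = (7, 2.5),  deviation x̄ - mu_0 = (7, 2.5) - (2, 3) = (5, -0.5).

Step 2 — sample covariance matrix, S[i,j] = (1/(n-1)) · Σ_k (x_{k,i} - mean_i) · (x_{k,j} - mean_j), divisor n-1 = 3:
  S[X_1,X_1] = ((-2)·(-2) + (0)·(0) + (2)·(2) + (0)·(0)) / 3 = 8/3 = 2.6667
  S[X_1,X_2] = ((-2)·(-1.5) + (0)·(1.5) + (2)·(-1.5) + (0)·(1.5)) / 3 = 0/3 = 0
  S[X_2,X_2] = ((-1.5)·(-1.5) + (1.5)·(1.5) + (-1.5)·(-1.5) + (1.5)·(1.5)) / 3 = 9/3 = 3
  S = [[2.6667, 0],
 [0, 3]].

Step 3 — invert S. det(S) = 2.6667·3 - (0)² = 8.
  S^{-1} = (1/det) · [[d, -b], [-b, a]] = [[0.375, 0],
 [0, 0.3333]].

Step 4 — quadratic form (x̄ - mu_0)^T · S^{-1} · (x̄ - mu_0):
  S^{-1} · (x̄ - mu_0) = (1.875, -0.1667),
  (x̄ - mu_0)^T · [...] = (5)·(1.875) + (-0.5)·(-0.1667) = 9.4583.

Step 5 — scale by n: T² = 4 · 9.4583 = 37.8333.

T² ≈ 37.8333


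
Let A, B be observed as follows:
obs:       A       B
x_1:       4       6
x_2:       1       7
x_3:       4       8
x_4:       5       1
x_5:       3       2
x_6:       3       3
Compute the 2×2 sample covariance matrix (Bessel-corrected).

Step 1 — column means:
  mean(A) = (4 + 1 + 4 + 5 + 3 + 3) / 6 = 20/6 = 3.3333
  mean(B) = (6 + 7 + 8 + 1 + 2 + 3) / 6 = 27/6 = 4.5

Step 2 — sample covariance S[i,j] = (1/(n-1)) · Σ_k (x_{k,i} - mean_i) · (x_{k,j} - mean_j), with n-1 = 5.
  S[A,A] = ((0.6667)·(0.6667) + (-2.3333)·(-2.3333) + (0.6667)·(0.6667) + (1.6667)·(1.6667) + (-0.3333)·(-0.3333) + (-0.3333)·(-0.3333)) / 5 = 9.3333/5 = 1.8667
  S[A,B] = ((0.6667)·(1.5) + (-2.3333)·(2.5) + (0.6667)·(3.5) + (1.6667)·(-3.5) + (-0.3333)·(-2.5) + (-0.3333)·(-1.5)) / 5 = -7/5 = -1.4
  S[B,B] = ((1.5)·(1.5) + (2.5)·(2.5) + (3.5)·(3.5) + (-3.5)·(-3.5) + (-2.5)·(-2.5) + (-1.5)·(-1.5)) / 5 = 41.5/5 = 8.3

S is symmetric (S[j,i] = S[i,j]). Assembling:

S = [[1.8667, -1.4],
 [-1.4, 8.3]]


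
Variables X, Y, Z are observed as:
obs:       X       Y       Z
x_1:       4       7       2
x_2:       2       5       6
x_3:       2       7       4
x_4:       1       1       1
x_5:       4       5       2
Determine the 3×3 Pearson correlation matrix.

Step 1 — column means:
  mean(X) = (4 + 2 + 2 + 1 + 4) / 5 = 13/5 = 2.6
  mean(Y) = (7 + 5 + 7 + 1 + 5) / 5 = 25/5 = 5
  mean(Z) = (2 + 6 + 4 + 1 + 2) / 5 = 15/5 = 3

Step 2 — sample variances and covariances s[i,j] = (1/(n-1)) · Σ_k (x_{k,i} - mean_i) · (x_{k,j} - mean_j), with n-1 = 4:
  s[X,X] = ((1.4)·(1.4) + (-0.6)·(-0.6) + (-0.6)·(-0.6) + (-1.6)·(-1.6) + (1.4)·(1.4)) / 4 = 7.2/4 = 1.8
  s[X,Y] = ((1.4)·(2) + (-0.6)·(0) + (-0.6)·(2) + (-1.6)·(-4) + (1.4)·(0)) / 4 = 8/4 = 2
  s[X,Z] = ((1.4)·(-1) + (-0.6)·(3) + (-0.6)·(1) + (-1.6)·(-2) + (1.4)·(-1)) / 4 = -2/4 = -0.5
  s[Y,Y] = ((2)·(2) + (0)·(0) + (2)·(2) + (-4)·(-4) + (0)·(0)) / 4 = 24/4 = 6
  s[Y,Z] = ((2)·(-1) + (0)·(3) + (2)·(1) + (-4)·(-2) + (0)·(-1)) / 4 = 8/4 = 2
  s[Z,Z] = ((-1)·(-1) + (3)·(3) + (1)·(1) + (-2)·(-2) + (-1)·(-1)) / 4 = 16/4 = 4
  Sample standard deviations s_i = √(s[i,i]):
  s(X) = √(1.8) = 1.3416
  s(Y) = √(6) = 2.4495
  s(Z) = √(4) = 2

Step 3 — r_{ij} = s_{ij} / (s_i · s_j):
  r[X,X] = 1 (diagonal).
  r[X,Y] = 2 / (1.3416 · 2.4495) = 2 / 3.2863 = 0.6086
  r[X,Z] = -0.5 / (1.3416 · 2) = -0.5 / 2.6833 = -0.1863
  r[Y,Y] = 1 (diagonal).
  r[Y,Z] = 2 / (2.4495 · 2) = 2 / 4.899 = 0.4082
  r[Z,Z] = 1 (diagonal).

R is symmetric with unit diagonal. Assembling:

R = [[1, 0.6086, -0.1863],
 [0.6086, 1, 0.4082],
 [-0.1863, 0.4082, 1]]
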